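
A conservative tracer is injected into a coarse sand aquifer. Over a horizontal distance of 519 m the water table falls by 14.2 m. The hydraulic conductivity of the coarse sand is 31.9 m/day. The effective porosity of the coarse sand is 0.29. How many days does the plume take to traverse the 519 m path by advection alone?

Hydraulic gradient i = Δh / L = 14.2 / 519 = 0.02736.
Darcy flux q = K · i = 31.90 × 0.02736 = 0.8728 m/day.
Seepage velocity v = q / n_e = 0.8728 / 0.29 = 3.010 m/day.
Travel time t = L / v = 519 / 3.010 = 172.4 days.

172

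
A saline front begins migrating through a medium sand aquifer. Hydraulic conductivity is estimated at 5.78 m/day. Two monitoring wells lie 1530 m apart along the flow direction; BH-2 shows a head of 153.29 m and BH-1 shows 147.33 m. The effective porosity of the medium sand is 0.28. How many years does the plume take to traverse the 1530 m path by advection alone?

Hydraulic gradient i = (153.29 − 147.33) / 1530 = 5.96 / 1530 = 0.003895.
Darcy flux q = K · i = 5.780 × 0.003895 = 0.02252 m/day.
Seepage velocity v = q / n_e = 0.02252 / 0.28 = 0.08041 m/day.
Travel time t = L / v = 1530 / 0.08041 = 19027 days = 52.09 years.

52.1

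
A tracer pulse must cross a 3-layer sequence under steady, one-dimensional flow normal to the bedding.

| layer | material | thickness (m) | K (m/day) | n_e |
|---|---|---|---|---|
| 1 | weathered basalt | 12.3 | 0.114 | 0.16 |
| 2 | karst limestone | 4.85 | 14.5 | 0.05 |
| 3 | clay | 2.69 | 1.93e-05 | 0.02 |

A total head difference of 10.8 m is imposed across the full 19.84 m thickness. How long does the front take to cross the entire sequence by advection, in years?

With flow normal to the layers, continuity requires the same specific discharge q through every layer.
Σ(b_i/K_i) = 12.3/0.114 + 4.85/14.5 + 2.69/1.93e-05 = 1.395e+05 d.
q = Δh / Σ(b_i/K_i) = 10.8 / 1.395e+05 = 7.743e-05 m/day.
In each layer the seepage velocity is v_i = q/n_i, so the layer transit time is t_i = b_i·n_i / q:
  layer 1 (weathered basalt): t_1 = 12.3 × 0.16 / 7.743e-05 = 25418 d
  layer 2 (karst limestone): t_2 = 4.85 × 0.05 / 7.743e-05 = 3132 d
  layer 3 (clay): t_3 = 2.69 × 0.02 / 7.743e-05 = 694.8 d
Total t = Σ t_i = 29244 days = 80.07 years.

80.1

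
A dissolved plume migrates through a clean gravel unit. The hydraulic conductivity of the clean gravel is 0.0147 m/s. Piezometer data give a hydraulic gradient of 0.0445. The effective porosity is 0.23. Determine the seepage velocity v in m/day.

246

Convert K: 0.0147 m/s × 86400 = 1270 m/day.
Hydraulic gradient i = 0.0445.
Darcy flux q = K · i = 1270 × 0.04450 = 56.52 m/day.
Seepage velocity v = q / n_e = 56.52 / 0.23 = 245.7 m/day.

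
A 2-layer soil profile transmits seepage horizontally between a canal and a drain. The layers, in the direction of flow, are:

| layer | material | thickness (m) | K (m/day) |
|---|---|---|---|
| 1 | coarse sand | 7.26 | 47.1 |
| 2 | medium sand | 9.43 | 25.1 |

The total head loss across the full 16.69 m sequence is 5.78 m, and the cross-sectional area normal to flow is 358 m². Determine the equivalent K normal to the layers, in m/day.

Flow is perpendicular to layering, so the layers act in series and the equivalent K is the thickness-weighted harmonic mean.
Total thickness L = 7.26 + 9.43 = 16.69 m.
Σ(b_i/K_i) = 7.26/47.1 + 9.43/25.1 = 0.5298 d.
K_eq = L / Σ(b_i/K_i) = 16.69 / 0.5298 = 31.50 m/day.

31.5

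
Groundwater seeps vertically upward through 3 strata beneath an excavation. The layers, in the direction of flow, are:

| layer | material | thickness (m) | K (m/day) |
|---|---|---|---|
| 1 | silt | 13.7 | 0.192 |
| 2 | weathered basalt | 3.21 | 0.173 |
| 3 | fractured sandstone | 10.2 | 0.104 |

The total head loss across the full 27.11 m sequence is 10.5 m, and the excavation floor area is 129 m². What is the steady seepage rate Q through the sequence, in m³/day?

Flow is perpendicular to layering, so the layers act in series and the equivalent K is the thickness-weighted harmonic mean.
Total thickness L = 13.7 + 3.21 + 10.2 = 27.11 m.
Σ(b_i/K_i) = 13.7/0.192 + 3.21/0.173 + 10.2/0.104 = 188.0 d.
K_eq = L / Σ(b_i/K_i) = 27.11 / 188.0 = 0.1442 m/day.
Q = K_eq · A · (Δh/L) = 0.1442 × 129 × (10.5/27.11) = 7.205 m³/day.

7.21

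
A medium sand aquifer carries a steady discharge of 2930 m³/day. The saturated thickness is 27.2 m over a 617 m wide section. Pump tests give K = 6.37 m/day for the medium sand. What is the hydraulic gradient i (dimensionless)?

0.0274

Cross-sectional area A = 617 × 27.2 = 16782 m².
From Q = K·A·i, i = Q / (K·A) = 2930 / (6.370 × 16782) = 0.02741.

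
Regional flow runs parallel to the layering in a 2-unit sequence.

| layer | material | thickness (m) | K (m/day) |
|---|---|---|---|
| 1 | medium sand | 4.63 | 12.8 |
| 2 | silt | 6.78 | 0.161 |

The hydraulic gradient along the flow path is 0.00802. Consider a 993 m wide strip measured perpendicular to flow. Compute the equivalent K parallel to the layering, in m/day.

Flow is parallel to layering, so each bed carries its own Darcy discharge and the transmissivities add.
Σ(K_i·b_i) = 12.8×4.63 + 0.161×6.78 = 60.36 m²/day.
Total thickness b = 11.41 m, so K_eq = Σ(K_i·b_i)/b = 5.290 m/day.

5.29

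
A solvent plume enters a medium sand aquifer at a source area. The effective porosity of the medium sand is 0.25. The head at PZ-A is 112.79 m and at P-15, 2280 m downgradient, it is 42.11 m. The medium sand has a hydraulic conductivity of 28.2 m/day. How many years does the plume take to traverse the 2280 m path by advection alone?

Hydraulic gradient i = (112.79 − 42.11) / 2280 = 70.68 / 2280 = 0.03100.
Darcy flux q = K · i = 28.20 × 0.03100 = 0.8742 m/day.
Seepage velocity v = q / n_e = 0.8742 / 0.25 = 3.497 m/day.
Travel time t = L / v = 2280 / 3.497 = 652.0 days = 1.785 years.

1.79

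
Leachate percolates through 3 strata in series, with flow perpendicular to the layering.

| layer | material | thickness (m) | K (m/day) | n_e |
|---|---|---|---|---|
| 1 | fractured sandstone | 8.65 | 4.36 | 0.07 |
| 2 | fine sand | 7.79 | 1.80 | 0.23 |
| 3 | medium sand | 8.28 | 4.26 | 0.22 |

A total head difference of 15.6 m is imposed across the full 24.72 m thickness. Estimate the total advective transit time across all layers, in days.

With flow normal to the layers, continuity requires the same specific discharge q through every layer.
Σ(b_i/K_i) = 8.65/4.36 + 7.79/1.80 + 8.28/4.26 = 8.255 d.
q = Δh / Σ(b_i/K_i) = 15.6 / 8.255 = 1.890 m/day.
In each layer the seepage velocity is v_i = q/n_i, so the layer transit time is t_i = b_i·n_i / q:
  layer 1 (fractured sandstone): t_1 = 8.65 × 0.07 / 1.890 = 0.3204 d
  layer 2 (fine sand): t_2 = 7.79 × 0.23 / 1.890 = 0.9482 d
  layer 3 (medium sand): t_3 = 8.28 × 0.22 / 1.890 = 0.9640 d
Total t = Σ t_i = 2.233 days.

2.23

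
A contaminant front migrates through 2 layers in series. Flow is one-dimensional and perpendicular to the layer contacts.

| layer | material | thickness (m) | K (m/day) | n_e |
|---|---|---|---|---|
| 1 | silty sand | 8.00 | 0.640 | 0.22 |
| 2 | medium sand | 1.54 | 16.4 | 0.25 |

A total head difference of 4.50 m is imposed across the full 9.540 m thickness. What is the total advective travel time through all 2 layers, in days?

With flow normal to the layers, continuity requires the same specific discharge q through every layer.
Σ(b_i/K_i) = 8.00/0.640 + 1.54/16.4 = 12.59 d.
q = Δh / Σ(b_i/K_i) = 4.50 / 12.59 = 0.3573 m/day.
In each layer the seepage velocity is v_i = q/n_i, so the layer transit time is t_i = b_i·n_i / q:
  layer 1 (silty sand): t_1 = 8.00 × 0.22 / 0.3573 = 4.926 d
  layer 2 (medium sand): t_2 = 1.54 × 0.25 / 0.3573 = 1.077 d
Total t = Σ t_i = 6.003 days.

6.00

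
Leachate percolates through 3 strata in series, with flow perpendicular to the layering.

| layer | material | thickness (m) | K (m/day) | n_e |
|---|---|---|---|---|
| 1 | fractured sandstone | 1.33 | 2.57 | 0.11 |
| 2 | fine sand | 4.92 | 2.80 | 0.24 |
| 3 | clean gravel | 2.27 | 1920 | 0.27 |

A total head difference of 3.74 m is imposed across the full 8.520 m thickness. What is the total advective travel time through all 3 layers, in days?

With flow normal to the layers, continuity requires the same specific discharge q through every layer.
Σ(b_i/K_i) = 1.33/2.57 + 4.92/2.80 + 2.27/1920 = 2.276 d.
q = Δh / Σ(b_i/K_i) = 3.74 / 2.276 = 1.643 m/day.
In each layer the seepage velocity is v_i = q/n_i, so the layer transit time is t_i = b_i·n_i / q:
  layer 1 (fractured sandstone): t_1 = 1.33 × 0.11 / 1.643 = 0.08903 d
  layer 2 (fine sand): t_2 = 4.92 × 0.24 / 1.643 = 0.7185 d
  layer 3 (clean gravel): t_3 = 2.27 × 0.27 / 1.643 = 0.3730 d
Total t = Σ t_i = 1.181 days.

1.18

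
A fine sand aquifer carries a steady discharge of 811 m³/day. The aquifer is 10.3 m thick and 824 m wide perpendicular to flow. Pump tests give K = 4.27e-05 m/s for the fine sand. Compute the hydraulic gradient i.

Convert K: 4.27e-05 m/s × 86400 = 3.689 m/day.
Cross-sectional area A = 824 × 10.3 = 8487 m².
From Q = K·A·i, i = Q / (K·A) = 811 / (3.689 × 8487) = 0.02590.

0.0259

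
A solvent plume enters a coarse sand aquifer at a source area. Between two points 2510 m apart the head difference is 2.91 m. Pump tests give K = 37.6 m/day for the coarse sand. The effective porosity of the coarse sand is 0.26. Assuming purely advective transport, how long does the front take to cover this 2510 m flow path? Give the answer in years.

Hydraulic gradient i = Δh / L = 2.91 / 2510 = 0.001159.
Darcy flux q = K · i = 37.60 × 0.001159 = 0.04359 m/day.
Seepage velocity v = q / n_e = 0.04359 / 0.26 = 0.1677 m/day.
Travel time t = L / v = 2510 / 0.1677 = 14971 days = 40.99 years.

41.0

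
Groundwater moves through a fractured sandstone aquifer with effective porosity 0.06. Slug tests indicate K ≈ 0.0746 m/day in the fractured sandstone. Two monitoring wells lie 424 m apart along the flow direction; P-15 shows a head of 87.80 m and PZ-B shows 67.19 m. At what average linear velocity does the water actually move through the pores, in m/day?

0.0604

Hydraulic gradient i = (87.80 − 67.19) / 424 = 20.61 / 424 = 0.04861.
Darcy flux q = K · i = 0.07460 × 0.04861 = 0.003626 m/day.
Seepage velocity v = q / n_e = 0.003626 / 0.06 = 0.06044 m/day.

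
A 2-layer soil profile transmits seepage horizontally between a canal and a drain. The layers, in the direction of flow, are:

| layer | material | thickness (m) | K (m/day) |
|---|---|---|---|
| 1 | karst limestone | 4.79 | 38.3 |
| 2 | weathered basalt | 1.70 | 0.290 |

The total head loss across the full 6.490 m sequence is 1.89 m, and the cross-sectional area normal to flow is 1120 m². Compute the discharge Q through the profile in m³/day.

354

Flow is perpendicular to layering, so the layers act in series and the equivalent K is the thickness-weighted harmonic mean.
Total thickness L = 4.79 + 1.70 = 6.490 m.
Σ(b_i/K_i) = 4.79/38.3 + 1.70/0.290 = 5.987 d.
K_eq = L / Σ(b_i/K_i) = 6.490 / 5.987 = 1.084 m/day.
Q = K_eq · A · (Δh/L) = 1.084 × 1120 × (1.89/6.490) = 353.6 m³/day.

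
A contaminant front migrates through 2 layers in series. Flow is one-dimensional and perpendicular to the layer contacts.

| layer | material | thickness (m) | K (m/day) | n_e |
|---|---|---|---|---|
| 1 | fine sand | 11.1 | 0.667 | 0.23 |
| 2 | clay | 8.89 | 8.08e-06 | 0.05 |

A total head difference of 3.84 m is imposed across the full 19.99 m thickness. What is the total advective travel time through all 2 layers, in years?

With flow normal to the layers, continuity requires the same specific discharge q through every layer.
Σ(b_i/K_i) = 11.1/0.667 + 8.89/8.08e-06 = 1.100e+06 d.
q = Δh / Σ(b_i/K_i) = 3.84 / 1.100e+06 = 3.490e-06 m/day.
In each layer the seepage velocity is v_i = q/n_i, so the layer transit time is t_i = b_i·n_i / q:
  layer 1 (fine sand): t_1 = 11.1 × 0.23 / 3.490e-06 = 7.315e+05 d
  layer 2 (clay): t_2 = 8.89 × 0.05 / 3.490e-06 = 1.274e+05 d
Total t = Σ t_i = 8.589e+05 days = 2351 years.

2350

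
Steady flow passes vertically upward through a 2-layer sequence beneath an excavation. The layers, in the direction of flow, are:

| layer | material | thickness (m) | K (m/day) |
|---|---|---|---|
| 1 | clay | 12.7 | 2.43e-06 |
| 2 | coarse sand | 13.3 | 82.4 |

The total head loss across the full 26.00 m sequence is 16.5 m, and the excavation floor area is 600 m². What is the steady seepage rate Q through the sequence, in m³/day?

Flow is perpendicular to layering, so the layers act in series and the equivalent K is the thickness-weighted harmonic mean.
Total thickness L = 12.7 + 13.3 = 26.00 m.
Σ(b_i/K_i) = 12.7/2.43e-06 + 13.3/82.4 = 5.226e+06 d.
K_eq = L / Σ(b_i/K_i) = 26.00 / 5.226e+06 = 4.975e-06 m/day.
Q = K_eq · A · (Δh/L) = 4.975e-06 × 600 × (16.5/26.00) = 0.001894 m³/day.

0.00189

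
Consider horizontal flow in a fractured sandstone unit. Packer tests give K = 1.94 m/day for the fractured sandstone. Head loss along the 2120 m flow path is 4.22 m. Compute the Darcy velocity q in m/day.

Hydraulic gradient i = Δh / L = 4.22 / 2120 = 0.001991.
Specific discharge q = K · i = 1.940 × 0.001991 = 0.003862 m/day.

0.00386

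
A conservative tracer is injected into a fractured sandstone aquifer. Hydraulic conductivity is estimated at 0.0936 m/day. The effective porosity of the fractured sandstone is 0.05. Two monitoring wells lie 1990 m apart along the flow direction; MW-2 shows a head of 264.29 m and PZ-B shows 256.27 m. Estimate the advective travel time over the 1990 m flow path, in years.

Hydraulic gradient i = (264.29 − 256.27) / 1990 = 8.02 / 1990 = 0.004030.
Darcy flux q = K · i = 0.09360 × 0.004030 = 0.0003772 m/day.
Seepage velocity v = q / n_e = 0.0003772 / 0.05 = 0.007544 m/day.
Travel time t = L / v = 1990 / 0.007544 = 2.638e+05 days = 722.2 years.

722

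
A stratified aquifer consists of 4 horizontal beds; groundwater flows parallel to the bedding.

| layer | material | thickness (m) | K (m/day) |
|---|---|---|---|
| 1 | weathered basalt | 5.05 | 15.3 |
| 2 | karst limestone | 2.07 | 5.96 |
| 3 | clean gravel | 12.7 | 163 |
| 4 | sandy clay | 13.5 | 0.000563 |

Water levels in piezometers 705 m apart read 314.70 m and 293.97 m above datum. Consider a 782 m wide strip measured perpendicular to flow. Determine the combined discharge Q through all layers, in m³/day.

Flow is parallel to layering, so each bed carries its own Darcy discharge and the transmissivities add.
Σ(K_i·b_i) = 15.3×5.05 + 5.96×2.07 + 163×12.7 + 0.000563×13.5 = 2160 m²/day.
Hydraulic gradient i = (314.70 − 293.97) / 705 = 20.73 / 705 = 0.02940.
Q = Σ(K_i·b_i) · W · i = 2160 × 782 × 0.02940 = 49661 m³/day.

49700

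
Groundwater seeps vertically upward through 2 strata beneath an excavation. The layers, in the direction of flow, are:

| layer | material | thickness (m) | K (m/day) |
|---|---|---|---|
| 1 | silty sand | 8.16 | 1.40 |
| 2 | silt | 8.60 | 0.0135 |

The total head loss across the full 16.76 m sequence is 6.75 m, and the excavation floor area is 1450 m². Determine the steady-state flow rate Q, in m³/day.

15.2

Flow is perpendicular to layering, so the layers act in series and the equivalent K is the thickness-weighted harmonic mean.
Total thickness L = 8.16 + 8.60 = 16.76 m.
Σ(b_i/K_i) = 8.16/1.40 + 8.60/0.0135 = 642.9 d.
K_eq = L / Σ(b_i/K_i) = 16.76 / 642.9 = 0.02607 m/day.
Q = K_eq · A · (Δh/L) = 0.02607 × 1450 × (6.75/16.76) = 15.22 m³/day.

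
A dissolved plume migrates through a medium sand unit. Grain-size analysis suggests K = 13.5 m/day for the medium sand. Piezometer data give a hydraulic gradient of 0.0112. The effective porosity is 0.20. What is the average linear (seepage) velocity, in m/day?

Hydraulic gradient i = 0.0112.
Darcy flux q = K · i = 13.50 × 0.01120 = 0.1512 m/day.
Seepage velocity v = q / n_e = 0.1512 / 0.20 = 0.7560 m/day.

0.756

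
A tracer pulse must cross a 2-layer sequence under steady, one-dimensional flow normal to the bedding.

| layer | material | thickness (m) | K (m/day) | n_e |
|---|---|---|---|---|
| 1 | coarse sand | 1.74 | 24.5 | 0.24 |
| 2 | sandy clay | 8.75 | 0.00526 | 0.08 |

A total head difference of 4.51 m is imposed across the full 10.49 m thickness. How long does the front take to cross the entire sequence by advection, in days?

With flow normal to the layers, continuity requires the same specific discharge q through every layer.
Σ(b_i/K_i) = 1.74/24.5 + 8.75/0.00526 = 1664 d.
q = Δh / Σ(b_i/K_i) = 4.51 / 1664 = 0.002711 m/day.
In each layer the seepage velocity is v_i = q/n_i, so the layer transit time is t_i = b_i·n_i / q:
  layer 1 (coarse sand): t_1 = 1.74 × 0.24 / 0.002711 = 154.0 d
  layer 2 (sandy clay): t_2 = 8.75 × 0.08 / 0.002711 = 258.2 d
Total t = Σ t_i = 412.2 days.

412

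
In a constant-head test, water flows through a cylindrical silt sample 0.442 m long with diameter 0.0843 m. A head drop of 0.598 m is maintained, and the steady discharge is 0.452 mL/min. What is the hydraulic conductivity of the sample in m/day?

Cross-sectional area A = π·(d/2)² = π × (0.0843/2)² = 0.005581 m².
Convert discharge: 0.452 mL/min = 7.533e-09 m³/s.
Darcy's law rearranged: K = Q·L / (A·Δh) = 7.533e-09 × 0.442 / (0.005581 × 0.598) = 9.976e-07 m/s = 0.08619 m/day.

0.0862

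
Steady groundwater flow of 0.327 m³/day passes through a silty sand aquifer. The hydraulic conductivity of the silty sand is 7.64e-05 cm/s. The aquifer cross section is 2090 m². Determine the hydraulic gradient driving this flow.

Convert K: 7.64e-05 cm/s × 864 = 0.06601 m/day.
From Q = K·A·i, i = Q / (K·A) = 0.327 / (0.06601 × 2090) = 0.002370.

0.00237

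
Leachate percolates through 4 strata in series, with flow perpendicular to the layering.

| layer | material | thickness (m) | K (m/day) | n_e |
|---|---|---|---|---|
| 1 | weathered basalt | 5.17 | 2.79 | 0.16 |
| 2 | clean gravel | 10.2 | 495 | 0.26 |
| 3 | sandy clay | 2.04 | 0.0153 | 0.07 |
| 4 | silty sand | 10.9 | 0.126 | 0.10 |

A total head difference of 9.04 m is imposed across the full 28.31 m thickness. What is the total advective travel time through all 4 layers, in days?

With flow normal to the layers, continuity requires the same specific discharge q through every layer.
Σ(b_i/K_i) = 5.17/2.79 + 10.2/495 + 2.04/0.0153 + 10.9/0.126 = 221.7 d.
q = Δh / Σ(b_i/K_i) = 9.04 / 221.7 = 0.04077 m/day.
In each layer the seepage velocity is v_i = q/n_i, so the layer transit time is t_i = b_i·n_i / q:
  layer 1 (weathered basalt): t_1 = 5.17 × 0.16 / 0.04077 = 20.29 d
  layer 2 (clean gravel): t_2 = 10.2 × 0.26 / 0.04077 = 65.04 d
  layer 3 (sandy clay): t_3 = 2.04 × 0.07 / 0.04077 = 3.502 d
  layer 4 (silty sand): t_4 = 10.9 × 0.10 / 0.04077 = 26.73 d
Total t = Σ t_i = 115.6 days.

116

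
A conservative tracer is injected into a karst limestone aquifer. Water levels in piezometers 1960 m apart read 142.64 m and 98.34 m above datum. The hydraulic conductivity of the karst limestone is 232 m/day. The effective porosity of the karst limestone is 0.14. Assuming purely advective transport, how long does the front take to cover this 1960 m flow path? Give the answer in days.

Hydraulic gradient i = (142.64 − 98.34) / 1960 = 44.3 / 1960 = 0.02260.
Darcy flux q = K · i = 232.0 × 0.02260 = 5.244 m/day.
Seepage velocity v = q / n_e = 5.244 / 0.14 = 37.45 m/day.
Travel time t = L / v = 1960 / 37.45 = 52.33 days.

52.3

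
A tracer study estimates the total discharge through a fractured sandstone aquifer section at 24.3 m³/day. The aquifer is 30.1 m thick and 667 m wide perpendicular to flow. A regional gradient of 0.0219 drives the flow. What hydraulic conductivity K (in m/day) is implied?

0.0553

Cross-sectional area A = 667 × 30.1 = 20077 m².
Hydraulic gradient i = 0.0219.
From Q = K·A·i, K = Q / (A·i) = 24.3 / (20077 × 0.02190) = 0.05527 m/day.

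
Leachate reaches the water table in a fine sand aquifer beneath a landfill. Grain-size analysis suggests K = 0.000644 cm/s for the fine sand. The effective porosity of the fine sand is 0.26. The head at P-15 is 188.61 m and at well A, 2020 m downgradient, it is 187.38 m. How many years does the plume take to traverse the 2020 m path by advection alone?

Convert K: 0.000644 cm/s × 864 = 0.5564 m/day.
Hydraulic gradient i = (188.61 − 187.38) / 2020 = 1.23 / 2020 = 0.0006089.
Darcy flux q = K · i = 0.5564 × 0.0006089 = 0.0003388 m/day.
Seepage velocity v = q / n_e = 0.0003388 / 0.26 = 0.001303 m/day.
Travel time t = L / v = 2020 / 0.001303 = 1.550e+06 days = 4244 years.

4240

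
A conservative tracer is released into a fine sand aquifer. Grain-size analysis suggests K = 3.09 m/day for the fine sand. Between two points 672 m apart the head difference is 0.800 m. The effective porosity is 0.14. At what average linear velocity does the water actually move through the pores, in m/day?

Hydraulic gradient i = Δh / L = 0.800 / 672 = 0.001190.
Darcy flux q = K · i = 3.090 × 0.001190 = 0.003679 m/day.
Seepage velocity v = q / n_e = 0.003679 / 0.14 = 0.02628 m/day.

0.0263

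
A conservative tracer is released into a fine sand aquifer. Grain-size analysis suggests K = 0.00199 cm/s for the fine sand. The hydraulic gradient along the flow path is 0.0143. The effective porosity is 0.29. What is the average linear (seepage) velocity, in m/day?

0.0848

Convert K: 0.00199 cm/s × 864 = 1.719 m/day.
Hydraulic gradient i = 0.0143.
Darcy flux q = K · i = 1.719 × 0.01430 = 0.02459 m/day.
Seepage velocity v = q / n_e = 0.02459 / 0.29 = 0.08478 m/day.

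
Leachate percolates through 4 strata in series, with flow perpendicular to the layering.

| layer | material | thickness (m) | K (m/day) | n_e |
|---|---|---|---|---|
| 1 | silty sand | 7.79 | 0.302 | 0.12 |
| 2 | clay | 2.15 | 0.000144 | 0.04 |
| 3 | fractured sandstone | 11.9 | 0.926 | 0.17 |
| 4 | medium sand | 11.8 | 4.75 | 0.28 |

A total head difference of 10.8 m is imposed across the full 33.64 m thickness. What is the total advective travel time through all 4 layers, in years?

With flow normal to the layers, continuity requires the same specific discharge q through every layer.
Σ(b_i/K_i) = 7.79/0.302 + 2.15/0.000144 + 11.9/0.926 + 11.8/4.75 = 14972 d.
q = Δh / Σ(b_i/K_i) = 10.8 / 14972 = 0.0007214 m/day.
In each layer the seepage velocity is v_i = q/n_i, so the layer transit time is t_i = b_i·n_i / q:
  layer 1 (silty sand): t_1 = 7.79 × 0.12 / 0.0007214 = 1296 d
  layer 2 (clay): t_2 = 2.15 × 0.04 / 0.0007214 = 119.2 d
  layer 3 (fractured sandstone): t_3 = 11.9 × 0.17 / 0.0007214 = 2804 d
  layer 4 (medium sand): t_4 = 11.8 × 0.28 / 0.0007214 = 4580 d
Total t = Σ t_i = 8800 days = 24.09 years.

24.1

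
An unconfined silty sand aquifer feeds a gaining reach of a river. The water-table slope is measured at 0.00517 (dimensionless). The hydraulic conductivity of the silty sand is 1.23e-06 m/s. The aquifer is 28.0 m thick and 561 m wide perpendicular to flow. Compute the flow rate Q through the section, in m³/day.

Convert K: 1.23e-06 m/s × 86400 = 0.1063 m/day.
Cross-sectional area A = 561 × 28.0 = 15708 m².
Hydraulic gradient i = 0.00517.
Darcy's law: Q = K · A · i = 0.1063 × 15708 × 0.005170 = 8.630 m³/day.

8.63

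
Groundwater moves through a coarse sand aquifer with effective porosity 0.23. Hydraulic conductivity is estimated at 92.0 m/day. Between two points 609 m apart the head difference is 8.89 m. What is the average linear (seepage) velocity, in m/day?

5.84

Hydraulic gradient i = Δh / L = 8.89 / 609 = 0.01460.
Darcy flux q = K · i = 92.00 × 0.01460 = 1.343 m/day.
Seepage velocity v = q / n_e = 1.343 / 0.23 = 5.839 m/day.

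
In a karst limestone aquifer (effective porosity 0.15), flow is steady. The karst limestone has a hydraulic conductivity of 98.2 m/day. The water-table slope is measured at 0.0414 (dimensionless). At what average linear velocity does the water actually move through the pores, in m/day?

27.1

Hydraulic gradient i = 0.0414.
Darcy flux q = K · i = 98.20 × 0.04140 = 4.065 m/day.
Seepage velocity v = q / n_e = 4.065 / 0.15 = 27.10 m/day.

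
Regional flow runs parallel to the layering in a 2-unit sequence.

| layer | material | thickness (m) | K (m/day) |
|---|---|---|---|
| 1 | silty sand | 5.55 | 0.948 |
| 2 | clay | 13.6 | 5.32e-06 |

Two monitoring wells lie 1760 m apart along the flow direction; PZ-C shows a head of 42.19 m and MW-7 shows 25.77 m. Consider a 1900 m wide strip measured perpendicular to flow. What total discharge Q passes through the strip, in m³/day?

93.3

Flow is parallel to layering, so each bed carries its own Darcy discharge and the transmissivities add.
Σ(K_i·b_i) = 0.948×5.55 + 5.32e-06×13.6 = 5.261 m²/day.
Hydraulic gradient i = (42.19 − 25.77) / 1760 = 16.42 / 1760 = 0.009330.
Q = Σ(K_i·b_i) · W · i = 5.261 × 1900 × 0.009330 = 93.27 m³/day.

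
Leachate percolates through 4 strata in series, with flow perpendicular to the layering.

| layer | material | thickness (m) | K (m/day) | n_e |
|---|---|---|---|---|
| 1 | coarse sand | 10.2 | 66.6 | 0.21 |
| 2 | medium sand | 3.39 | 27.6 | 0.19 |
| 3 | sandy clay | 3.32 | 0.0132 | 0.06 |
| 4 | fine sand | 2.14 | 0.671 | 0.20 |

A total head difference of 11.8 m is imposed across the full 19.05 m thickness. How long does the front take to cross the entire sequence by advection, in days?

With flow normal to the layers, continuity requires the same specific discharge q through every layer.
Σ(b_i/K_i) = 10.2/66.6 + 3.39/27.6 + 3.32/0.0132 + 2.14/0.671 = 255.0 d.
q = Δh / Σ(b_i/K_i) = 11.8 / 255.0 = 0.04628 m/day.
In each layer the seepage velocity is v_i = q/n_i, so the layer transit time is t_i = b_i·n_i / q:
  layer 1 (coarse sand): t_1 = 10.2 × 0.21 / 0.04628 = 46.29 d
  layer 2 (medium sand): t_2 = 3.39 × 0.19 / 0.04628 = 13.92 d
  layer 3 (sandy clay): t_3 = 3.32 × 0.06 / 0.04628 = 4.304 d
  layer 4 (fine sand): t_4 = 2.14 × 0.20 / 0.04628 = 9.248 d
Total t = Σ t_i = 73.76 days.

73.8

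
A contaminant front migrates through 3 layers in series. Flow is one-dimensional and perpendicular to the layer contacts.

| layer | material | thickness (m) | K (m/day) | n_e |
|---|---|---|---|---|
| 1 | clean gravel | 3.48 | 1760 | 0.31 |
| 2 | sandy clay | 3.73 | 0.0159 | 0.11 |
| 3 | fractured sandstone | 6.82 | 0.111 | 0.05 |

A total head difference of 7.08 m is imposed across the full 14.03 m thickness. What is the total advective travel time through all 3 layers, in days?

76.5

With flow normal to the layers, continuity requires the same specific discharge q through every layer.
Σ(b_i/K_i) = 3.48/1760 + 3.73/0.0159 + 6.82/0.111 = 296.0 d.
q = Δh / Σ(b_i/K_i) = 7.08 / 296.0 = 0.02392 m/day.
In each layer the seepage velocity is v_i = q/n_i, so the layer transit time is t_i = b_i·n_i / q:
  layer 1 (clean gravel): t_1 = 3.48 × 0.31 / 0.02392 = 45.11 d
  layer 2 (sandy clay): t_2 = 3.73 × 0.11 / 0.02392 = 17.16 d
  layer 3 (fractured sandstone): t_3 = 6.82 × 0.05 / 0.02392 = 14.26 d
Total t = Σ t_i = 76.52 days.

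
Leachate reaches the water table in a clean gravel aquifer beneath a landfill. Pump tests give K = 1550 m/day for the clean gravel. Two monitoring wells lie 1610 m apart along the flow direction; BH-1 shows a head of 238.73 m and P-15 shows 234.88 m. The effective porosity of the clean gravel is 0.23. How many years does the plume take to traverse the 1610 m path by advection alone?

0.274

Hydraulic gradient i = (238.73 − 234.88) / 1610 = 3.85 / 1610 = 0.002391.
Darcy flux q = K · i = 1550 × 0.002391 = 3.707 m/day.
Seepage velocity v = q / n_e = 3.707 / 0.23 = 16.12 m/day.
Travel time t = L / v = 1610 / 16.12 = 99.90 days = 0.2735 years.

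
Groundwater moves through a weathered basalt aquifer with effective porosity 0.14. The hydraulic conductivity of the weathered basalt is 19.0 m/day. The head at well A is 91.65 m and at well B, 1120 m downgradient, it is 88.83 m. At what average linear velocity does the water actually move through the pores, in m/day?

0.342

Hydraulic gradient i = (91.65 − 88.83) / 1120 = 2.82 / 1120 = 0.002518.
Darcy flux q = K · i = 19.00 × 0.002518 = 0.04784 m/day.
Seepage velocity v = q / n_e = 0.04784 / 0.14 = 0.3417 m/day.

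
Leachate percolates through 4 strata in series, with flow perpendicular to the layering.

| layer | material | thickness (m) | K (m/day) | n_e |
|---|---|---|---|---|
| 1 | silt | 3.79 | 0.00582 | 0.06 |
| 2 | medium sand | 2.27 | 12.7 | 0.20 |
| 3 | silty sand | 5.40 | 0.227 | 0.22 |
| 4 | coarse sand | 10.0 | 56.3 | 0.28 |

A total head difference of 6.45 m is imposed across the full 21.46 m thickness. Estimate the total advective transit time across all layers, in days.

489

With flow normal to the layers, continuity requires the same specific discharge q through every layer.
Σ(b_i/K_i) = 3.79/0.00582 + 2.27/12.7 + 5.40/0.227 + 10.0/56.3 = 675.3 d.
q = Δh / Σ(b_i/K_i) = 6.45 / 675.3 = 0.009551 m/day.
In each layer the seepage velocity is v_i = q/n_i, so the layer transit time is t_i = b_i·n_i / q:
  layer 1 (silt): t_1 = 3.79 × 0.06 / 0.009551 = 23.81 d
  layer 2 (medium sand): t_2 = 2.27 × 0.20 / 0.009551 = 47.54 d
  layer 3 (silty sand): t_3 = 5.40 × 0.22 / 0.009551 = 124.4 d
  layer 4 (coarse sand): t_4 = 10.0 × 0.28 / 0.009551 = 293.2 d
Total t = Σ t_i = 488.9 days.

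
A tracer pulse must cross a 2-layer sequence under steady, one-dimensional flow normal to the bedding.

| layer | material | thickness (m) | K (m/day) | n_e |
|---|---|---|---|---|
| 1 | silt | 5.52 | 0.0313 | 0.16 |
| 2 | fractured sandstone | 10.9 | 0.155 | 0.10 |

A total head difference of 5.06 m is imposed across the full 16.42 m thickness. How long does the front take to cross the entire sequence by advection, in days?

With flow normal to the layers, continuity requires the same specific discharge q through every layer.
Σ(b_i/K_i) = 5.52/0.0313 + 10.9/0.155 = 246.7 d.
q = Δh / Σ(b_i/K_i) = 5.06 / 246.7 = 0.02051 m/day.
In each layer the seepage velocity is v_i = q/n_i, so the layer transit time is t_i = b_i·n_i / q:
  layer 1 (silt): t_1 = 5.52 × 0.16 / 0.02051 = 43.06 d
  layer 2 (fractured sandstone): t_2 = 10.9 × 0.10 / 0.02051 = 53.14 d
Total t = Σ t_i = 96.20 days.

96.2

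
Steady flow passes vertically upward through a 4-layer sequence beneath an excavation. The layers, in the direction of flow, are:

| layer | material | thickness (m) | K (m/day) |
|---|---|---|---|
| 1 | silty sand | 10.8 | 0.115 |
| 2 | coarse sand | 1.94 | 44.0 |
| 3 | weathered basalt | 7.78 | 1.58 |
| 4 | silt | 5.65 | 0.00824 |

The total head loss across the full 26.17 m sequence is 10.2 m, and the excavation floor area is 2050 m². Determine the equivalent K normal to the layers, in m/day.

Flow is perpendicular to layering, so the layers act in series and the equivalent K is the thickness-weighted harmonic mean.
Total thickness L = 10.8 + 1.94 + 7.78 + 5.65 = 26.17 m.
Σ(b_i/K_i) = 10.8/0.115 + 1.94/44.0 + 7.78/1.58 + 5.65/0.00824 = 784.6 d.
K_eq = L / Σ(b_i/K_i) = 26.17 / 784.6 = 0.03336 m/day.

0.0334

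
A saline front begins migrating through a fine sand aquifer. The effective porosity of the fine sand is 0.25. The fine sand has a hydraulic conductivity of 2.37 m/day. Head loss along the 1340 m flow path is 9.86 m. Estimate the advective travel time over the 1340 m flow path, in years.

52.6

Hydraulic gradient i = Δh / L = 9.86 / 1340 = 0.007358.
Darcy flux q = K · i = 2.370 × 0.007358 = 0.01744 m/day.
Seepage velocity v = q / n_e = 0.01744 / 0.25 = 0.06976 m/day.
Travel time t = L / v = 1340 / 0.06976 = 19210 days = 52.59 years.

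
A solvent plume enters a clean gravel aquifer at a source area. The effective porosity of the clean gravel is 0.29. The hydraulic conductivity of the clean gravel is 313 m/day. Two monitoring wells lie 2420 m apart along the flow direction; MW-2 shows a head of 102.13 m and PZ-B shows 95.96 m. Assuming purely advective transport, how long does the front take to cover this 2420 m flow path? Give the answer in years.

2.41

Hydraulic gradient i = (102.13 − 95.96) / 2420 = 6.17 / 2420 = 0.002550.
Darcy flux q = K · i = 313.0 × 0.002550 = 0.7980 m/day.
Seepage velocity v = q / n_e = 0.7980 / 0.29 = 2.752 m/day.
Travel time t = L / v = 2420 / 2.752 = 879.4 days = 2.408 years.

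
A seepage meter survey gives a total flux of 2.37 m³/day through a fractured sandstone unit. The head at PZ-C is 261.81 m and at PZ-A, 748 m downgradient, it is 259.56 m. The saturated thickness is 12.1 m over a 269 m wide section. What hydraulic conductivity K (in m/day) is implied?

0.242

Cross-sectional area A = 269 × 12.1 = 3255 m².
Hydraulic gradient i = (261.81 − 259.56) / 748 = 2.25 / 748 = 0.003008.
From Q = K·A·i, K = Q / (A·i) = 2.37 / (3255 × 0.003008) = 0.2421 m/day.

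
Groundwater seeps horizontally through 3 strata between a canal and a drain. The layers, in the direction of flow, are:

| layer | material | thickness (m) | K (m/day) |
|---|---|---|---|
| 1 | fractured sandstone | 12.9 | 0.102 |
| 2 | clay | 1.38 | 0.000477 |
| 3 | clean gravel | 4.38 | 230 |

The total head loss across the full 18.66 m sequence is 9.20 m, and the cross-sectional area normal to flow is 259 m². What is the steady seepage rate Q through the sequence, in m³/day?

0.789

Flow is perpendicular to layering, so the layers act in series and the equivalent K is the thickness-weighted harmonic mean.
Total thickness L = 12.9 + 1.38 + 4.38 = 18.66 m.
Σ(b_i/K_i) = 12.9/0.102 + 1.38/0.000477 + 4.38/230 = 3020 d.
K_eq = L / Σ(b_i/K_i) = 18.66 / 3020 = 0.006180 m/day.
Q = K_eq · A · (Δh/L) = 0.006180 × 259 × (9.20/18.66) = 0.7891 m³/day.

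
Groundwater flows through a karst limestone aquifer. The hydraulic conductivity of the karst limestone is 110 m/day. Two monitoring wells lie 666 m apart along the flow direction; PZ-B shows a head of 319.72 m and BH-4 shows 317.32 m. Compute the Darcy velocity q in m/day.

0.396

Hydraulic gradient i = (319.72 − 317.32) / 666 = 2.4 / 666 = 0.003604.
Specific discharge q = K · i = 110.0 × 0.003604 = 0.3964 m/day.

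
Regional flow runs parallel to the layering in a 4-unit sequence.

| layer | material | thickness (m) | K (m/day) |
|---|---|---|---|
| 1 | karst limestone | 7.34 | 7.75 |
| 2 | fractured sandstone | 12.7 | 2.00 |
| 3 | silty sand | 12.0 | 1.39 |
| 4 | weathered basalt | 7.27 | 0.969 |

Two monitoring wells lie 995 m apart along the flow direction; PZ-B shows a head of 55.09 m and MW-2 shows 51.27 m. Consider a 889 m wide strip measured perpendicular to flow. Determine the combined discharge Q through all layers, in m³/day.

362

Flow is parallel to layering, so each bed carries its own Darcy discharge and the transmissivities add.
Σ(K_i·b_i) = 7.75×7.34 + 2.00×12.7 + 1.39×12.0 + 0.969×7.27 = 106.0 m²/day.
Hydraulic gradient i = (55.09 − 51.27) / 995 = 3.82 / 995 = 0.003839.
Q = Σ(K_i·b_i) · W · i = 106.0 × 889 × 0.003839 = 361.8 m³/day.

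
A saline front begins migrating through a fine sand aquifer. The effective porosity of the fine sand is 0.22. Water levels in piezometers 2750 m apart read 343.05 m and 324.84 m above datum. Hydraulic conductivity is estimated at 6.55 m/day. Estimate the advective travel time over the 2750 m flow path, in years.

Hydraulic gradient i = (343.05 − 324.84) / 2750 = 18.21 / 2750 = 0.006622.
Darcy flux q = K · i = 6.550 × 0.006622 = 0.04337 m/day.
Seepage velocity v = q / n_e = 0.04337 / 0.22 = 0.1971 m/day.
Travel time t = L / v = 2750 / 0.1971 = 13949 days = 38.19 years.

38.2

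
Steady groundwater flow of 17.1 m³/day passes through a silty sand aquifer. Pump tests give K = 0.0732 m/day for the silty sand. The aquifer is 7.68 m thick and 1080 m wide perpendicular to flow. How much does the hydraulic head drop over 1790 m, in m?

Cross-sectional area A = 1080 × 7.68 = 8294 m².
From Q = K·A·i, i = Q / (K·A) = 17.1 / (0.07320 × 8294) = 0.02816.
Head loss Δh = i · L = 0.02816 × 1790 = 50.41 m.

50.4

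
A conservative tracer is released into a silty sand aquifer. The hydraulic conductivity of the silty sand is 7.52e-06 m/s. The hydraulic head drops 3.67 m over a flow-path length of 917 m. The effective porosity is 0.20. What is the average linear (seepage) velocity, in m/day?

Convert K: 7.52e-06 m/s × 86400 = 0.6497 m/day.
Hydraulic gradient i = Δh / L = 3.67 / 917 = 0.004002.
Darcy flux q = K · i = 0.6497 × 0.004002 = 0.002600 m/day.
Seepage velocity v = q / n_e = 0.002600 / 0.20 = 0.01300 m/day.

0.0130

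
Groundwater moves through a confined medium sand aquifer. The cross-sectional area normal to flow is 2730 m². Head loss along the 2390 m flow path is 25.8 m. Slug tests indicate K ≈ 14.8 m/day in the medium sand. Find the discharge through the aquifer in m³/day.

Hydraulic gradient i = Δh / L = 25.8 / 2390 = 0.01079.
Darcy's law: Q = K · A · i = 14.80 × 2730 × 0.01079 = 436.2 m³/day.

436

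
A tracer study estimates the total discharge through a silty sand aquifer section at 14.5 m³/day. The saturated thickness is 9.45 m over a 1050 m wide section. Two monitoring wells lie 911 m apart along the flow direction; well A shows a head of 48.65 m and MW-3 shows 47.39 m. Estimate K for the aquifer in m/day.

Cross-sectional area A = 1050 × 9.45 = 9922 m².
Hydraulic gradient i = (48.65 − 47.39) / 911 = 1.26 / 911 = 0.001383.
From Q = K·A·i, K = Q / (A·i) = 14.5 / (9922 × 0.001383) = 1.057 m/day.

1.06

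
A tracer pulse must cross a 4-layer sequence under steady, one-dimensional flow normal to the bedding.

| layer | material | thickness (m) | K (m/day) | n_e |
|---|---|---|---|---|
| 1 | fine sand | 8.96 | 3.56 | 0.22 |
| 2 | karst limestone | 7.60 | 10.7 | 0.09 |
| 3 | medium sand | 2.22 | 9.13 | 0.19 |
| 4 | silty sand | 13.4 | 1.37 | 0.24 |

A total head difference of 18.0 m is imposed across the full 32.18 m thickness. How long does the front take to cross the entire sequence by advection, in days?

With flow normal to the layers, continuity requires the same specific discharge q through every layer.
Σ(b_i/K_i) = 8.96/3.56 + 7.60/10.7 + 2.22/9.13 + 13.4/1.37 = 13.25 d.
q = Δh / Σ(b_i/K_i) = 18.0 / 13.25 = 1.358 m/day.
In each layer the seepage velocity is v_i = q/n_i, so the layer transit time is t_i = b_i·n_i / q:
  layer 1 (fine sand): t_1 = 8.96 × 0.22 / 1.358 = 1.451 d
  layer 2 (karst limestone): t_2 = 7.60 × 0.09 / 1.358 = 0.5035 d
  layer 3 (medium sand): t_3 = 2.22 × 0.19 / 1.358 = 0.3105 d
  layer 4 (silty sand): t_4 = 13.4 × 0.24 / 1.358 = 2.368 d
Total t = Σ t_i = 4.633 days.

4.63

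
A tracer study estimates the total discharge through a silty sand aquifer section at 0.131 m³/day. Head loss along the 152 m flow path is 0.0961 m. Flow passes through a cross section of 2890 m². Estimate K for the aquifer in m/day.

Hydraulic gradient i = Δh / L = 0.0961 / 152 = 0.0006322.
From Q = K·A·i, K = Q / (A·i) = 0.131 / (2890 × 0.0006322) = 0.07170 m/day.

0.0717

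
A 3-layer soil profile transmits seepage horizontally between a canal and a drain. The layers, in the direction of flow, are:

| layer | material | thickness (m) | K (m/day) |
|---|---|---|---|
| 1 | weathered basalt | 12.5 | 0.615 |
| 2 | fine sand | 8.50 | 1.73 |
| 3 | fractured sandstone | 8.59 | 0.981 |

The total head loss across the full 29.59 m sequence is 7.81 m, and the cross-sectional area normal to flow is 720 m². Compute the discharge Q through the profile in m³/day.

Flow is perpendicular to layering, so the layers act in series and the equivalent K is the thickness-weighted harmonic mean.
Total thickness L = 12.5 + 8.50 + 8.59 = 29.59 m.
Σ(b_i/K_i) = 12.5/0.615 + 8.50/1.73 + 8.59/0.981 = 33.99 d.
K_eq = L / Σ(b_i/K_i) = 29.59 / 33.99 = 0.8704 m/day.
Q = K_eq · A · (Δh/L) = 0.8704 × 720 × (7.81/29.59) = 165.4 m³/day.

165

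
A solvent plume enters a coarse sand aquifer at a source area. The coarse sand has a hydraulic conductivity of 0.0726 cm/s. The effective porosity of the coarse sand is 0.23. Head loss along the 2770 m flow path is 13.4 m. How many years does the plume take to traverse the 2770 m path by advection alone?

5.75

Convert K: 0.0726 cm/s × 864 = 62.73 m/day.
Hydraulic gradient i = Δh / L = 13.4 / 2770 = 0.004838.
Darcy flux q = K · i = 62.73 × 0.004838 = 0.3034 m/day.
Seepage velocity v = q / n_e = 0.3034 / 0.23 = 1.319 m/day.
Travel time t = L / v = 2770 / 1.319 = 2100 days = 5.748 years.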